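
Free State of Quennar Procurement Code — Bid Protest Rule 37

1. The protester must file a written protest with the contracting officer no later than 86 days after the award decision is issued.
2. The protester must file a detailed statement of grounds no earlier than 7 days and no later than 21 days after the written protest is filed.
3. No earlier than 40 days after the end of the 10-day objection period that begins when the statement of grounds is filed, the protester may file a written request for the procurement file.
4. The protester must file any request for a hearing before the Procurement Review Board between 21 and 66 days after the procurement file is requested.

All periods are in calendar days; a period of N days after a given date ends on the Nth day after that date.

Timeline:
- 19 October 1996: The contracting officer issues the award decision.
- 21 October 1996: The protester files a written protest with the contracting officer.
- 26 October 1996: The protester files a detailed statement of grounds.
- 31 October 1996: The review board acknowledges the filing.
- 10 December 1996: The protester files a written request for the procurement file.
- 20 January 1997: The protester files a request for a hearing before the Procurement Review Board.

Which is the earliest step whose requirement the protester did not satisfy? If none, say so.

Step 2

(1) due by 19 October 1996 + 86 days = 13 January 1997; completed 21 October 1996, before the deadline.
(2) the permitted window runs from 21 October 1996 + 7 = 28 October 1996 to 21 October 1996 + 21 = 11 November 1996; done 26 October 1996 — 2 days before the window opened.
No need to go further; step 2 was not satisfied.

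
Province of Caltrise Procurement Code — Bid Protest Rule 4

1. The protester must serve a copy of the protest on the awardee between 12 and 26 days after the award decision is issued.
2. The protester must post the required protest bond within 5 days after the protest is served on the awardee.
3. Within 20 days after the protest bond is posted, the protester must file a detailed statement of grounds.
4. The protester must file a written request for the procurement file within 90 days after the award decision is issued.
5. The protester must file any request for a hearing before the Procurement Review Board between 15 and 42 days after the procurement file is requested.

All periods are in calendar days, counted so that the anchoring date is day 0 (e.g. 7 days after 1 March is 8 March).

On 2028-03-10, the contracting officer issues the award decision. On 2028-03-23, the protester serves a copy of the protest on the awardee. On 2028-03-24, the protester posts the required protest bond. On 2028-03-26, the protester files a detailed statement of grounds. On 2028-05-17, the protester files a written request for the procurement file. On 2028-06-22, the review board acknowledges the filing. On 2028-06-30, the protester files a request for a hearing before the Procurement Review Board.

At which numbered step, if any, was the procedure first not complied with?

Step 5

(1) the permitted window runs from 2028-03-10 + 12 = 2028-03-22 to 2028-03-10 + 26 = 2028-04-05; done 2028-03-23 — within the window.
(2) due by 2028-03-23 + 5 days = 2028-03-28; done 2028-03-24 — timely.
(3) due by 2028-03-24 + 20 days = 2028-04-13; done 2028-03-26 — timely.
(4) due by 2028-03-10 + 90 days = 2028-06-08; completed 2028-05-17, before the deadline.
(5) the permitted window runs from 2028-05-17 + 15 = 2028-06-01 to 2028-05-17 + 42 = 2028-06-28; 2028-06-30 is 2 days past the end of the window.
That is the first point of non-compliance.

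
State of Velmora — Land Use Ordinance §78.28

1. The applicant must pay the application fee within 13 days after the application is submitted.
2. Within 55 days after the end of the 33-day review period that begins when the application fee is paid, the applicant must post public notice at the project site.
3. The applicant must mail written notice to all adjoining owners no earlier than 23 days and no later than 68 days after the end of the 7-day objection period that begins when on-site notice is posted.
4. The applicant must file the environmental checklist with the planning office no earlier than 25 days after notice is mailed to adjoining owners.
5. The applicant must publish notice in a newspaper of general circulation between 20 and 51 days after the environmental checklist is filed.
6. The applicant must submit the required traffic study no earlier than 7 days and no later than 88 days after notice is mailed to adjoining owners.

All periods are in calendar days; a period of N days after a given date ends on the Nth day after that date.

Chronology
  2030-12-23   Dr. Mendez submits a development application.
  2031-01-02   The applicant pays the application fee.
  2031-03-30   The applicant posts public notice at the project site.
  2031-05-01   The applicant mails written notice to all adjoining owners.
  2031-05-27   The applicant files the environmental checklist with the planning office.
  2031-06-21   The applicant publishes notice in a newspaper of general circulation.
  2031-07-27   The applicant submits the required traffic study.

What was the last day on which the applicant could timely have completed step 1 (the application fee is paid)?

2031-01-05

Step 1 runs from 2030-12-23, when the application is submitted. 13 days after 2030-12-23 is 2031-01-05.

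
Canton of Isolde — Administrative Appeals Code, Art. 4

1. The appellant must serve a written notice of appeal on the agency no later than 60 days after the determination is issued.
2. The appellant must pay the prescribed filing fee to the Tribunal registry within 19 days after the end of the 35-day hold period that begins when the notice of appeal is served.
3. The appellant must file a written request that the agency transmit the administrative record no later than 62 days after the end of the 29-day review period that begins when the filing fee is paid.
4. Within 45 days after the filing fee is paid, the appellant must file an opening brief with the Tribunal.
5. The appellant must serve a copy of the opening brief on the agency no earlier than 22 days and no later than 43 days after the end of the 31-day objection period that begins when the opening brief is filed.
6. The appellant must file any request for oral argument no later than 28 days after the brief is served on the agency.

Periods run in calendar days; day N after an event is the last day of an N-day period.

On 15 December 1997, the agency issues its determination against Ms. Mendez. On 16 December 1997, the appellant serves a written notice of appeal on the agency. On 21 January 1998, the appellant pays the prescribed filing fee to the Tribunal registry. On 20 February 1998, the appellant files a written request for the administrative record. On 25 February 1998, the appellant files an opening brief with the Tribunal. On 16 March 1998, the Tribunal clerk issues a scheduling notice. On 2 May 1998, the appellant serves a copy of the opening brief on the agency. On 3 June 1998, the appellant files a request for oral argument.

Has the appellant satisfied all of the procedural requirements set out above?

No

(1) due by 15 December 1997 + 60 days = 13 February 1998; completed 16 December 1997, before the deadline.
(2) due by 20 January 1998 + 19 days = 8 February 1998; 21 January 1998 is within that limit.
(3) due by 19 February 1998 + 62 days = 22 April 1998; 20 February 1998 is within that limit.
(4) due by 21 January 1998 + 45 days = 7 March 1998; completed 25 February 1998, before the deadline.
(5) the permitted window runs from 28 March 1998 + 22 = 19 April 1998 to 28 March 1998 + 43 = 10 May 1998; done 2 May 1998, which is between those dates.
(6) due by 2 May 1998 + 28 days = 30 May 1998; done 3 June 1998 — 4 days late.
That is the first point of non-compliance.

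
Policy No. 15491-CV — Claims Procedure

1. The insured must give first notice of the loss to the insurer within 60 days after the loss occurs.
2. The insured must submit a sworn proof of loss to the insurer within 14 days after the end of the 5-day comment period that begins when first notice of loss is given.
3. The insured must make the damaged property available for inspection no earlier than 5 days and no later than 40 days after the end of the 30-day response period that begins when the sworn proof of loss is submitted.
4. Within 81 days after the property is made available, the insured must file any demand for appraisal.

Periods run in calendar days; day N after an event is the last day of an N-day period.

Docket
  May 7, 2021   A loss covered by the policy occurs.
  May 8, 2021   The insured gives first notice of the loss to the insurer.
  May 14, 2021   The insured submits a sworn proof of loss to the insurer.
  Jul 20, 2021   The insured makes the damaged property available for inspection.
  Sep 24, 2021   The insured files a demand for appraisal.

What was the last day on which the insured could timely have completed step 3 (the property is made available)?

Jul 23, 2021

The sworn proof of loss is submitted on May 14, 2021; the 30-day response period therefore ends Jun 13, 2021, and step 3 runs from that date. The window is 5–40 days after Jun 13, 2021; it closes on Jul 23, 2021.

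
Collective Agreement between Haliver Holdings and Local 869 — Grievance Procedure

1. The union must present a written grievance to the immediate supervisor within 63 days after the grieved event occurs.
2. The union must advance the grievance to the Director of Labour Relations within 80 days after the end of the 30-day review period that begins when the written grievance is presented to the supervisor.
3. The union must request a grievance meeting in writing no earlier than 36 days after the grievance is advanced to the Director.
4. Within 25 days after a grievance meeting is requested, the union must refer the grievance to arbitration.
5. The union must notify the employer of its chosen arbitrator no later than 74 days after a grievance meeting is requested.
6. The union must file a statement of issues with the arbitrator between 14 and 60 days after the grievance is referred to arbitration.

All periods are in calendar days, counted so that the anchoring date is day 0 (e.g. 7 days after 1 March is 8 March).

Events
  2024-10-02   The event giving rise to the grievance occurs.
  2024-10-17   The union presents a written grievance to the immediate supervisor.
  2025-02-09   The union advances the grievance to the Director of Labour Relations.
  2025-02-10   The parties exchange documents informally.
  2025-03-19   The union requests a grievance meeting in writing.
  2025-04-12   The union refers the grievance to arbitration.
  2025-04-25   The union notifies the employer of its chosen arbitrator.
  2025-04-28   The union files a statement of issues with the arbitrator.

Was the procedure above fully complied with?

Step 1: 63 days after 2024-10-02 (when the grieved event occurs) is 2024-12-04; done 2024-10-17 — timely.
Step 2: 80 days after 2024-11-16 (end of the 30-day review period, which began when the written grievance is presented to the supervisor on 2024-10-17) is 2025-02-04; not done until 2025-02-09, 5 days after the deadline.

No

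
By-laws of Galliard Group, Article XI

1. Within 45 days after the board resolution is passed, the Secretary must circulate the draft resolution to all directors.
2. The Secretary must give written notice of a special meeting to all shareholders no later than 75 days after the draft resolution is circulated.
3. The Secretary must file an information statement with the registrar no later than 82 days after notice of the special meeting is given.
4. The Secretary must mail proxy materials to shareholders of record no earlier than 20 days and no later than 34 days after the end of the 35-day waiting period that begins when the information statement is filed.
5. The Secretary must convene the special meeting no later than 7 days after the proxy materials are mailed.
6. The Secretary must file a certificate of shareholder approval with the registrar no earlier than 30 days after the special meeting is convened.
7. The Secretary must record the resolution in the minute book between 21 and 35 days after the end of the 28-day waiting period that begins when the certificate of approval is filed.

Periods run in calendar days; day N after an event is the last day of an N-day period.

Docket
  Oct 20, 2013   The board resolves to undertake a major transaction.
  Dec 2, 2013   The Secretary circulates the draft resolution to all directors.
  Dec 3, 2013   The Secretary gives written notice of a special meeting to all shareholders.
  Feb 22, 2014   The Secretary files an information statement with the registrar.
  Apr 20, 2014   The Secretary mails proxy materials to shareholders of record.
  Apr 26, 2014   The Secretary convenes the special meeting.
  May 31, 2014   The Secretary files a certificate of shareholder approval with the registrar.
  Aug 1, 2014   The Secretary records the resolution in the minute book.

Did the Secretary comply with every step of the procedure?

(1) due by Oct 20, 2013 + 45 days = Dec 4, 2013; done Dec 2, 2013 — timely.
(2) due by Dec 2, 2013 + 75 days = Feb 15, 2014; Dec 3, 2013 is within that limit.
(3) due by Dec 3, 2013 + 82 days = Feb 23, 2014; done Feb 22, 2014 — timely.
(4) the permitted window runs from Mar 29, 2014 + 20 = Apr 18, 2014 to Mar 29, 2014 + 34 = May 2, 2014; done Apr 20, 2014 — within the window.
(5) due by Apr 20, 2014 + 7 days = Apr 27, 2014; done Apr 26, 2014 — timely.
(6) permitted from Apr 26, 2014 + 30 days = May 26, 2014 onward; done May 31, 2014 — permitted.
(7) the permitted window runs from Jun 28, 2014 + 21 = Jul 19, 2014 to Jun 28, 2014 + 35 = Aug 2, 2014; Aug 1, 2014 falls inside that range.

Yes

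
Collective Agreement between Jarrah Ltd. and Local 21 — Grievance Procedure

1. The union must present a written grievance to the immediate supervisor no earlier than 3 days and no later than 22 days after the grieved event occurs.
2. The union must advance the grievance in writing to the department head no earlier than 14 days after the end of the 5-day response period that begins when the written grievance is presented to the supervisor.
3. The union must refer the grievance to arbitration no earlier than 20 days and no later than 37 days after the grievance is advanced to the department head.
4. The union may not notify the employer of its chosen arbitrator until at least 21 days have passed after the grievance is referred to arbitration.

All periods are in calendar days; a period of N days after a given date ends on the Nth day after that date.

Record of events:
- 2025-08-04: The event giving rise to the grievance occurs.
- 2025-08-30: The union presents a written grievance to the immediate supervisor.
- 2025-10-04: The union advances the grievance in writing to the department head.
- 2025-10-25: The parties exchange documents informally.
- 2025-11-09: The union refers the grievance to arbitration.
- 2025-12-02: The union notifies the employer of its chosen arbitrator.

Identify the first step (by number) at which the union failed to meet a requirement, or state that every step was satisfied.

Step 1

Step 1 — 3 and 22 days from 2025-08-04 (when the grieved event occurs) are 2025-08-07 and 2025-08-26 respectively; 2025-08-30 is 4 days past the end of the window.
The analysis stops there.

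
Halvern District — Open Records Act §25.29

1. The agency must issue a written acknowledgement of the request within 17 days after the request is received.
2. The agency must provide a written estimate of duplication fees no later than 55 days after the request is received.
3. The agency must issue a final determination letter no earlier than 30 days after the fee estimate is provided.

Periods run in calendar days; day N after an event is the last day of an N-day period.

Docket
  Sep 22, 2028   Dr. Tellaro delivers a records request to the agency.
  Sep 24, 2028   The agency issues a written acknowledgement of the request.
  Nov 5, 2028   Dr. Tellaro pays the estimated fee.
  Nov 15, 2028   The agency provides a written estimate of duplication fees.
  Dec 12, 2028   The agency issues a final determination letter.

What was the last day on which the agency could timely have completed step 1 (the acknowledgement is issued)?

Oct 9, 2028

Step 1 runs from Sep 22, 2028, when the request is received. 17 days after Sep 22, 2028 is Oct 9, 2028.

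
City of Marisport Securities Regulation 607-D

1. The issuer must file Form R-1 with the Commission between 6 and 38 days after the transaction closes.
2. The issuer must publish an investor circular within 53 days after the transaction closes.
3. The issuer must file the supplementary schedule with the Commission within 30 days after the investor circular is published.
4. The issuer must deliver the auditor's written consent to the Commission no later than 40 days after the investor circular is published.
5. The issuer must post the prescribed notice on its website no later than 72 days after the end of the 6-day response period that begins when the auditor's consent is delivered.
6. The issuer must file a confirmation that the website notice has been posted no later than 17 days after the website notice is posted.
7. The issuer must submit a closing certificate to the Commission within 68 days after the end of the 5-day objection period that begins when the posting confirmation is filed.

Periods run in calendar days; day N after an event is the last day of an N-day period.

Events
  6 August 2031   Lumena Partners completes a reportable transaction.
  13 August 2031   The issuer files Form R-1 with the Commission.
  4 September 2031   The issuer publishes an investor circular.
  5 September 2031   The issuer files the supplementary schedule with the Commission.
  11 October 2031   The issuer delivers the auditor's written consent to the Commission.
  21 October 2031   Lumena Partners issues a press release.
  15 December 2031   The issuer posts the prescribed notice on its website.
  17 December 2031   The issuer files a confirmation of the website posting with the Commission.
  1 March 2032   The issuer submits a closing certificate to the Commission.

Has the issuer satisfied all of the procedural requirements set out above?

Step 1: the window is 6–38 days after 6 August 2031 (when the transaction closes), so 12 August 2031 through 13 September 2031; done 13 August 2031 — within the window.
Step 2: 53 days after 6 August 2031 (when the transaction closes) is 28 September 2031; done 4 September 2031 — timely.
Step 3: 30 days after 4 September 2031 (when the investor circular is published) is 4 October 2031; done 5 September 2031 — timely.
Step 4: 40 days after 4 September 2031 (when the investor circular is published) is 14 October 2031; done 11 October 2031 — timely.
Step 5: 72 days after 17 October 2031 (end of the 6-day response period, which began when the auditor's consent is delivered on 11 October 2031) is 28 December 2031; completed 15 December 2031, before the deadline.
Step 6: 17 days after 15 December 2031 (when the website notice is posted) is 1 January 2032; done 17 December 2031 — timely.
Step 7: 68 days after 22 December 2031 (end of the 5-day objection period, which began when the posting confirmation is filed on 17 December 2031) is 28 February 2032; not done until 1 March 2032, 2 days after the deadline.
The analysis stops there.

No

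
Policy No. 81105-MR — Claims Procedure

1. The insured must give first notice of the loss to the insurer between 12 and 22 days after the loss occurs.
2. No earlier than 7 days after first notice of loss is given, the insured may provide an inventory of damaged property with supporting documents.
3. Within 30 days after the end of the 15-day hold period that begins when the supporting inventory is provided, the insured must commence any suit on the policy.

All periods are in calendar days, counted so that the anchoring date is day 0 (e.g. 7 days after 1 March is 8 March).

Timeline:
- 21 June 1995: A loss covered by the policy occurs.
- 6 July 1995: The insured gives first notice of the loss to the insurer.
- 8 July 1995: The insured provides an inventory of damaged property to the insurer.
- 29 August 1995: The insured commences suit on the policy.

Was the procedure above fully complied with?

Step 1 — 12 and 22 days from 21 June 1995 (when the loss occurs) are 3 July 1995 and 13 July 1995 respectively; done 6 July 1995, which is between those dates.
Step 2 — must wait 7 days from 6 July 1995 (when first notice of loss is given), so not before 13 July 1995; 8 July 1995 is 5 days before the earliest permitted date.
The analysis stops there.

No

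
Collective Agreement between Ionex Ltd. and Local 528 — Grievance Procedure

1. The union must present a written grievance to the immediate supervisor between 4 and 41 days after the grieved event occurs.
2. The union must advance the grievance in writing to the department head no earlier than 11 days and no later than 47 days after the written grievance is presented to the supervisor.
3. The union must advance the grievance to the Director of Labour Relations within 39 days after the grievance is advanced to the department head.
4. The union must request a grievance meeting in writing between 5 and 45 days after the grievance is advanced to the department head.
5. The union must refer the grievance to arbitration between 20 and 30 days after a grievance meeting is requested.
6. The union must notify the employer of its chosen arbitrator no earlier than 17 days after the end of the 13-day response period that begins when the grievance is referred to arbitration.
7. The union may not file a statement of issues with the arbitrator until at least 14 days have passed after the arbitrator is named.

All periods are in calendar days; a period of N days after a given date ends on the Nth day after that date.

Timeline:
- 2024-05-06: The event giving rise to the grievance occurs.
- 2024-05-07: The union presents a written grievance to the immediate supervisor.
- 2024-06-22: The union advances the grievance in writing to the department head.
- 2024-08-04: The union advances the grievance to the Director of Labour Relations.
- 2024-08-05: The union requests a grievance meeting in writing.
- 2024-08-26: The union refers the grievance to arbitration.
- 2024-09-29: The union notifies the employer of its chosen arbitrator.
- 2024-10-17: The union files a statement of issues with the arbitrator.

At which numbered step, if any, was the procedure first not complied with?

Step 1: the window is 4–41 days after 2024-05-06 (when the grieved event occurs), so 2024-05-10 through 2024-06-16; done 2024-05-07 — 3 days before the window opened.

Step 1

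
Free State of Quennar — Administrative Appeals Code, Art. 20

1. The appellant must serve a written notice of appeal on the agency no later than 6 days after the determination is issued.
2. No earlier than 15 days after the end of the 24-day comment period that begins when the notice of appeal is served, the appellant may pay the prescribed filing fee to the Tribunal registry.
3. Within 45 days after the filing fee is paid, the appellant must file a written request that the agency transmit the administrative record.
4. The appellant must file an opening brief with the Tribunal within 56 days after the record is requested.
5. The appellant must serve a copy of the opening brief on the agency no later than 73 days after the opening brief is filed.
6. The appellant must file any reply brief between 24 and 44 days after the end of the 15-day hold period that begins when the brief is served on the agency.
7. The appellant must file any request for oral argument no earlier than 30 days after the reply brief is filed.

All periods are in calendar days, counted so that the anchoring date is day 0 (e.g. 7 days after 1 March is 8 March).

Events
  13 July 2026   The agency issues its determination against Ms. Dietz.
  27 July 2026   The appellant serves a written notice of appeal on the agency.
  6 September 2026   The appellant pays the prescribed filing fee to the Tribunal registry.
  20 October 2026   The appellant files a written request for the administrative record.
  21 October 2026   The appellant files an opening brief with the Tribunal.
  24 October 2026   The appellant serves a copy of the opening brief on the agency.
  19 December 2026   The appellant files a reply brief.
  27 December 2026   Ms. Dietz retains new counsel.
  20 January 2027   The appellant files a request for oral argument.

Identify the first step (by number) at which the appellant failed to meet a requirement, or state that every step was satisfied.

Step 1

Step 1 — counting 6 days from 13 July 2026 (when the determination is issued) gives a deadline of 19 July 2026; done 27 July 2026 — 8 days late.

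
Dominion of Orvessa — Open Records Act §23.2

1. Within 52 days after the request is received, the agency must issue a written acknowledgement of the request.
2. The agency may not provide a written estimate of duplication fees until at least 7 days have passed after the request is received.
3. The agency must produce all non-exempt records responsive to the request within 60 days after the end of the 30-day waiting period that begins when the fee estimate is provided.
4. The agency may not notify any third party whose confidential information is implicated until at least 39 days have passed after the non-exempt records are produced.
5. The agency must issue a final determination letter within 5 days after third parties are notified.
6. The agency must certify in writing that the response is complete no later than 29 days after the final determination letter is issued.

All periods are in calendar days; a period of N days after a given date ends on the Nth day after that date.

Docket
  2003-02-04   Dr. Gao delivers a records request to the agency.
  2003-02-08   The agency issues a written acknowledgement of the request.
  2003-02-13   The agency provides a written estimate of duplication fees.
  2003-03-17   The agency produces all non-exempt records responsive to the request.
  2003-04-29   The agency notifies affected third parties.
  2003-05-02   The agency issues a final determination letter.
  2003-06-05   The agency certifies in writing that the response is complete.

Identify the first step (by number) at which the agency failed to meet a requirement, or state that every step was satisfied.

(1) due by 2003-02-04 + 52 days = 2003-03-28; done 2003-02-08 — timely.
(2) permitted from 2003-02-04 + 7 days = 2003-02-11 onward; done 2003-02-13, after the minimum wait.
(3) due by 2003-03-15 + 60 days = 2003-05-14; done 2003-03-17 — timely.
(4) permitted from 2003-03-17 + 39 days = 2003-04-25 onward; done 2003-04-29 — permitted.
(5) due by 2003-04-29 + 5 days = 2003-05-04; completed 2003-05-02, before the deadline.
(6) due by 2003-05-02 + 29 days = 2003-05-31; 2003-06-05 misses that deadline by 5 days.

Step 6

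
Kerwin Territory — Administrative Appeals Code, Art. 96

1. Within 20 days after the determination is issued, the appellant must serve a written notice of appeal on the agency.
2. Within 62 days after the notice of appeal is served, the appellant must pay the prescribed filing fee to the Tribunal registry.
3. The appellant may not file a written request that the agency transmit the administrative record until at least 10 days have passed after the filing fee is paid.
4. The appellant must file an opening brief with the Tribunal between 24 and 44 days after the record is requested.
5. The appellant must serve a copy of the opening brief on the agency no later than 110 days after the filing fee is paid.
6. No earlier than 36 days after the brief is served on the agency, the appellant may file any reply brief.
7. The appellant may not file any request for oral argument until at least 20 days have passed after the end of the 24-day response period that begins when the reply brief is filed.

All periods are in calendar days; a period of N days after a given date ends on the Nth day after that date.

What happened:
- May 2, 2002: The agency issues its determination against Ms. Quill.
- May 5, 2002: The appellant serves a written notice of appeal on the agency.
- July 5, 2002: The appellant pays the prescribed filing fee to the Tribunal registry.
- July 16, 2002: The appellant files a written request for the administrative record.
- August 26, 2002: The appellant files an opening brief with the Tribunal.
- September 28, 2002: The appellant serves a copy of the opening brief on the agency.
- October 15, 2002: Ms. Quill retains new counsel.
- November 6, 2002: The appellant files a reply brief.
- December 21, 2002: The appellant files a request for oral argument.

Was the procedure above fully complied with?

Yes

(1) due by May 2, 2002 + 20 days = May 22, 2002; May 5, 2002 is within that limit.
(2) due by May 5, 2002 + 62 days = July 6, 2002; completed July 5, 2002, before the deadline.
(3) permitted from July 5, 2002 + 10 days = July 15, 2002 onward; done July 16, 2002 — permitted.
(4) the permitted window runs from July 16, 2002 + 24 = August 9, 2002 to July 16, 2002 + 44 = August 29, 2002; August 26, 2002 falls inside that range.
(5) due by July 5, 2002 + 110 days = October 23, 2002; done September 28, 2002 — timely.
(6) permitted from September 28, 2002 + 36 days = November 3, 2002 onward; done November 6, 2002, after the minimum wait.
(7) permitted from November 30, 2002 + 20 days = December 20, 2002 onward; December 21, 2002 is on or after that date.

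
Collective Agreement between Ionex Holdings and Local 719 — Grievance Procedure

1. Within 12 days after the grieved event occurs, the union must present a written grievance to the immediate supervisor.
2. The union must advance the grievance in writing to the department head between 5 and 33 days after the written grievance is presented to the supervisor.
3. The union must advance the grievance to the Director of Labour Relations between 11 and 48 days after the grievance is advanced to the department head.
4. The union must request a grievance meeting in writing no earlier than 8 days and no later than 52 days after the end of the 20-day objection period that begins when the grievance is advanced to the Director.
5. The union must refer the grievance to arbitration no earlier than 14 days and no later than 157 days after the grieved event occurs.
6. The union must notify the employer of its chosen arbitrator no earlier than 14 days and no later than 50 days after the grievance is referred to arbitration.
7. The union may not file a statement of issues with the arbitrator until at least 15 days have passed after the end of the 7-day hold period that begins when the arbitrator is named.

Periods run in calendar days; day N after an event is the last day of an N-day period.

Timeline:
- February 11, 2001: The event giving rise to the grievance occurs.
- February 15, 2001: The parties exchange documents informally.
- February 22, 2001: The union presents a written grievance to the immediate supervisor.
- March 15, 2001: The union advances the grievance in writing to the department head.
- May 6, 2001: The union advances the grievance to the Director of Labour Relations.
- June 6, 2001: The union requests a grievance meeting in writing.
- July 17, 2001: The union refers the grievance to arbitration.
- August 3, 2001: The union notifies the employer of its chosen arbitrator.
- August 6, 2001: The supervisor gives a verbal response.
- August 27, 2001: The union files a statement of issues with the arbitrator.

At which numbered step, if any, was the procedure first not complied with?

Step 3

Step 1 — counting 12 days from February 11, 2001 (when the grieved event occurs) gives a deadline of February 23, 2001; February 22, 2001 is within that limit.
Step 2 — 5 and 33 days from February 22, 2001 (when the written grievance is presented to the supervisor) are February 27, 2001 and March 27, 2001 respectively; done March 15, 2001, which is between those dates.
Step 3 — 11 and 48 days from March 15, 2001 (when the grievance is advanced to the department head) are March 26, 2001 and May 2, 2001 respectively; May 6, 2001 is 4 days past the end of the window.
No need to go further; step 3 was not satisfied.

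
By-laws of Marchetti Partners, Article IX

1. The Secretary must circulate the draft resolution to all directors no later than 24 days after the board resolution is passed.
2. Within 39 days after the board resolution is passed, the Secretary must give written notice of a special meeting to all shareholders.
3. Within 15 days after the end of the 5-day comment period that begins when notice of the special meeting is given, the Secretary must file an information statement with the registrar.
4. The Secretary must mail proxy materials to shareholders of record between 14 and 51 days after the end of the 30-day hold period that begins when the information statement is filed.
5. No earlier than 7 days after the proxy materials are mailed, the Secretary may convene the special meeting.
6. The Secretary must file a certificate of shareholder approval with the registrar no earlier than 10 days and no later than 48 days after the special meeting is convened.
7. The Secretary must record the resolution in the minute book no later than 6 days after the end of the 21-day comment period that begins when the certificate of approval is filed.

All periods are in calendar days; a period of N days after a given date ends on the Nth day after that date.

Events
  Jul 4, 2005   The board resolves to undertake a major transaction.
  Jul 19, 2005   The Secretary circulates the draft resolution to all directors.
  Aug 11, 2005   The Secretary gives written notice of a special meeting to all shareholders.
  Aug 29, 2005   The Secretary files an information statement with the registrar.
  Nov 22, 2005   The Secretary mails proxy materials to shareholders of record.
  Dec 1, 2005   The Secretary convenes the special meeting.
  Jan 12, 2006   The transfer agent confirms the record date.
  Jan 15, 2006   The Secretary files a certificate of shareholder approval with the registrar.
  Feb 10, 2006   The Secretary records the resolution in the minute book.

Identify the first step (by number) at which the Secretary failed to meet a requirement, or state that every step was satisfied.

Step 4

Step 1 — counting 24 days from Jul 4, 2005 (when the board resolution is passed) gives a deadline of Jul 28, 2005; Jul 19, 2005 is within that limit.
Step 2 — counting 39 days from Jul 4, 2005 (when the board resolution is passed) gives a deadline of Aug 12, 2005; done Aug 11, 2005 — timely.
Step 3 — counting 15 days from Aug 16, 2005 (end of the 5-day comment period, which began when notice of the special meeting is given on Aug 11, 2005) gives a deadline of Aug 31, 2005; done Aug 29, 2005 — timely.
Step 4 — 14 and 51 days from Sep 28, 2005 (end of the 30-day hold period, which began when the information statement is filed on Aug 29, 2005) are Oct 12, 2005 and Nov 18, 2005 respectively; done Nov 22, 2005 — 4 days after the window closed.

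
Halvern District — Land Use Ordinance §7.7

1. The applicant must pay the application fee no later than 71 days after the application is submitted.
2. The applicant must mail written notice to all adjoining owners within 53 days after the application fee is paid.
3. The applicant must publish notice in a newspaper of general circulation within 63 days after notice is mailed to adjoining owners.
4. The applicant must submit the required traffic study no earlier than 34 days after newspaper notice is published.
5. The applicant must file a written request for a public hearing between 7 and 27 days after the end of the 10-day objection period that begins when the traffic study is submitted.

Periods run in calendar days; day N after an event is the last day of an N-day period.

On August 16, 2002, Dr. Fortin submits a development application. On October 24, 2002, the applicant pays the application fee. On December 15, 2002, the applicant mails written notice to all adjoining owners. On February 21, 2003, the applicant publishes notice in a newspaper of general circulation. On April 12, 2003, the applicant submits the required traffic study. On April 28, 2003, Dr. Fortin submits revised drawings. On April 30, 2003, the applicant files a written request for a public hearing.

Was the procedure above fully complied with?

(1) due by August 16, 2002 + 71 days = October 26, 2002; October 24, 2002 is within that limit.
(2) due by October 24, 2002 + 53 days = December 16, 2002; December 15, 2002 is within that limit.
(3) due by December 15, 2002 + 63 days = February 16, 2003; done February 21, 2003 — 5 days late.

No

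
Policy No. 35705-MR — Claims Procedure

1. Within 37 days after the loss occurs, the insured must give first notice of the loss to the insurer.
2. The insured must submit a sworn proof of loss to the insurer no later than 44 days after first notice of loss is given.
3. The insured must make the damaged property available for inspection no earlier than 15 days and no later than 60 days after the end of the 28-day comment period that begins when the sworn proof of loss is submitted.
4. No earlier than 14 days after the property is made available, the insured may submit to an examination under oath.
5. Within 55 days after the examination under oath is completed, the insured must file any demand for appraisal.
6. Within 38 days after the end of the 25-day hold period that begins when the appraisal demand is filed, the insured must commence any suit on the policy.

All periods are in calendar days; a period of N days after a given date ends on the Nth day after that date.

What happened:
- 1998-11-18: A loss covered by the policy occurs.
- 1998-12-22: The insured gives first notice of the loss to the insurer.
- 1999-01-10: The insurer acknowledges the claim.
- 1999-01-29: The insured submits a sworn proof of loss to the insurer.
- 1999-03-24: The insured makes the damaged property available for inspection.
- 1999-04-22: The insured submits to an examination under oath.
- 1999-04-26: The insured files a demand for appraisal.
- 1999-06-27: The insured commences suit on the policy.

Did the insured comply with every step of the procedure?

Step 1 — counting 37 days from 1998-11-18 (when the loss occurs) gives a deadline of 1998-12-25; done 1998-12-22 — timely.
Step 2 — counting 44 days from 1998-12-22 (when first notice of loss is given) gives a deadline of 1999-02-04; done 1999-01-29 — timely.
Step 3 — 15 and 60 days from 1999-02-26 (end of the 28-day comment period, which began when the sworn proof of loss is submitted on 1999-01-29) are 1999-03-13 and 1999-04-27 respectively; 1999-03-24 falls inside that range.
Step 4 — must wait 14 days from 1999-03-24 (when the property is made available), so not before 1999-04-07; done 1999-04-22 — permitted.
Step 5 — counting 55 days from 1999-04-22 (when the examination under oath is completed) gives a deadline of 1999-06-16; 1999-04-26 is within that limit.
Step 6 — counting 38 days from 1999-05-21 (end of the 25-day hold period, which began when the appraisal demand is filed on 1999-04-26) gives a deadline of 1999-06-28; completed 1999-06-27, before the deadline.

Yes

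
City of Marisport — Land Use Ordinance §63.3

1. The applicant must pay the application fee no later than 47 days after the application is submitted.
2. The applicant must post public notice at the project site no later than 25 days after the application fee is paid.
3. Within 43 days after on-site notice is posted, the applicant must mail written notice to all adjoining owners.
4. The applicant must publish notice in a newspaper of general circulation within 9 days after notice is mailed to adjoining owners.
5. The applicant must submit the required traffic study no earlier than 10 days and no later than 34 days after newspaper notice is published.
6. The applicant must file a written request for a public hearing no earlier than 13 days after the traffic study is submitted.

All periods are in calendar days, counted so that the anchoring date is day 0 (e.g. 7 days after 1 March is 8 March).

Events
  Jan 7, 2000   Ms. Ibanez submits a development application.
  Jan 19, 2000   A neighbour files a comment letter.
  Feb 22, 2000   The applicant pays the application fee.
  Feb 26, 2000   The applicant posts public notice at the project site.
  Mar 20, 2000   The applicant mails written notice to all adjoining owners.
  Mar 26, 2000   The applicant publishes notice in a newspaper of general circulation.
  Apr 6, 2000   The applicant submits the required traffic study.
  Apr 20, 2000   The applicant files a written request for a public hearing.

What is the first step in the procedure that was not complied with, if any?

None — every step was satisfied

Step 1 — counting 47 days from Jan 7, 2000 (when the application is submitted) gives a deadline of Feb 23, 2000; done Feb 22, 2000 — timely.
Step 2 — counting 25 days from Feb 22, 2000 (when the application fee is paid) gives a deadline of Mar 18, 2000; Feb 26, 2000 is within that limit.
Step 3 — counting 43 days from Feb 26, 2000 (when on-site notice is posted) gives a deadline of Apr 9, 2000; done Mar 20, 2000 — timely.
Step 4 — counting 9 days from Mar 20, 2000 (when notice is mailed to adjoining owners) gives a deadline of Mar 29, 2000; done Mar 26, 2000 — timely.
Step 5 — 10 and 34 days from Mar 26, 2000 (when newspaper notice is published) are Apr 5, 2000 and Apr 29, 2000 respectively; done Apr 6, 2000 — within the window.
Step 6 — must wait 13 days from Apr 6, 2000 (when the traffic study is submitted), so not before Apr 19, 2000; Apr 20, 2000 is on or after that date.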